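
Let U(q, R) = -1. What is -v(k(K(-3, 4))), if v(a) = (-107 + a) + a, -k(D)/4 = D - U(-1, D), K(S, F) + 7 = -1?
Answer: 51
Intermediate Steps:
K(S, F) = -8 (K(S, F) = -7 - 1 = -8)
k(D) = -4 - 4*D (k(D) = -4*(D - 1*(-1)) = -4*(D + 1) = -4*(1 + D) = -4 - 4*D)
v(a) = -107 + 2*a
-v(k(K(-3, 4))) = -(-107 + 2*(-4 - 4*(-8))) = -(-107 + 2*(-4 + 32)) = -(-107 + 2*28) = -(-107 + 56) = -1*(-51) = 51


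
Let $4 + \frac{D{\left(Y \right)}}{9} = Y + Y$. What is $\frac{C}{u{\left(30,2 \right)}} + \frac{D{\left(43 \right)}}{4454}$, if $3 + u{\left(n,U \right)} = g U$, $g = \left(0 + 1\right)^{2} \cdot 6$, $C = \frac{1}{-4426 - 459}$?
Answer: $\frac{16220858}{97910055} \approx 0.16567$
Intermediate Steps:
$C = - \frac{1}{4885}$ ($C = \frac{1}{-4885} = - \frac{1}{4885} \approx -0.00020471$)
$D{\left(Y \right)} = -36 + 18 Y$ ($D{\left(Y \right)} = -36 + 9 \left(Y + Y\right) = -36 + 9 \cdot 2 Y = -36 + 18 Y$)
$g = 6$ ($g = 1^{2} \cdot 6 = 1 \cdot 6 = 6$)
$u{\left(n,U \right)} = -3 + 6 U$
$\frac{C}{u{\left(30,2 \right)}} + \frac{D{\left(43 \right)}}{4454} = - \frac{1}{4885 \left(-3 + 6 \cdot 2\right)} + \frac{-36 + 18 \cdot 43}{4454} = - \frac{1}{4885 \left(-3 + 12\right)} + \left(-36 + 774\right) \frac{1}{4454} = - \frac{1}{4885 \cdot 9} + 738 \cdot \frac{1}{4454} = \left(- \frac{1}{4885}\right) \frac{1}{9} + \frac{369}{2227} = - \frac{1}{43965} + \frac{369}{2227} = \frac{16220858}{97910055}$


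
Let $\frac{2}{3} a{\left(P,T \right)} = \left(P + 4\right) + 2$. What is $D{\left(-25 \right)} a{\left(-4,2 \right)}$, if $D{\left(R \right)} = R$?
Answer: $-75$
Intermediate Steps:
$a{\left(P,T \right)} = 9 + \frac{3 P}{2}$ ($a{\left(P,T \right)} = \frac{3 \left(\left(P + 4\right) + 2\right)}{2} = \frac{3 \left(\left(4 + P\right) + 2\right)}{2} = \frac{3 \left(6 + P\right)}{2} = 9 + \frac{3 P}{2}$)
$D{\left(-25 \right)} a{\left(-4,2 \right)} = - 25 \left(9 + \frac{3}{2} \left(-4\right)\right) = - 25 \left(9 - 6\right) = \left(-25\right) 3 = -75$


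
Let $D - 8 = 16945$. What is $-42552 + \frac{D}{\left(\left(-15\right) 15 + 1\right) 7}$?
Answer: $- \frac{66738489}{1568} \approx -42563.0$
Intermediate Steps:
$D = 16953$ ($D = 8 + 16945 = 16953$)
$-42552 + \frac{D}{\left(\left(-15\right) 15 + 1\right) 7} = -42552 + \frac{16953}{\left(\left(-15\right) 15 + 1\right) 7} = -42552 + \frac{16953}{\left(-225 + 1\right) 7} = -42552 + \frac{16953}{\left(-224\right) 7} = -42552 + \frac{16953}{-1568} = -42552 + 16953 \left(- \frac{1}{1568}\right) = -42552 - \frac{16953}{1568} = - \frac{66738489}{1568}$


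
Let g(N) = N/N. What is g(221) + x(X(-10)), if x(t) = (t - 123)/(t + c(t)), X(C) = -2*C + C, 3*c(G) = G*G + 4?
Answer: -205/134 ≈ -1.5299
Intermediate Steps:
c(G) = 4/3 + G²/3 (c(G) = (G*G + 4)/3 = (G² + 4)/3 = (4 + G²)/3 = 4/3 + G²/3)
X(C) = -C
x(t) = (-123 + t)/(4/3 + t + t²/3) (x(t) = (t - 123)/(t + (4/3 + t²/3)) = (-123 + t)/(4/3 + t + t²/3))
g(N) = 1
g(221) + x(X(-10)) = 1 + 3*(-123 - 1*(-10))/(4 + (-1*(-10))² + 3*(-1*(-10))) = 1 + 3*(-123 + 10)/(4 + 10² + 3*10) = 1 + 3*(-113)/(4 + 100 + 30) = 1 + 3*(-113)/134 = 1 + 3*(1/134)*(-113) = 1 - 339/134 = -205/134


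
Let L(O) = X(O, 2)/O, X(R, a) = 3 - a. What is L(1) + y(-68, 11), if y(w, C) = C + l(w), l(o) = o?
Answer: -56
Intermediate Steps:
y(w, C) = C + w
L(O) = 1/O (L(O) = (3 - 1*2)/O = (3 - 2)/O = 1/O)
L(1) + y(-68, 11) = 1/1 + (11 - 68) = 1 - 57 = -56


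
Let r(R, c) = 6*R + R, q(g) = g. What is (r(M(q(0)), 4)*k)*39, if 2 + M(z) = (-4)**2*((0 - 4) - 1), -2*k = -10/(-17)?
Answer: 111930/17 ≈ 6584.1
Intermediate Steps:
k = -5/17 (k = -(-5)/(-17) = -(-5)*(-1)/17 = -1/2*10/17 = -5/17 ≈ -0.29412)
M(z) = -82 (M(z) = -2 + (-4)**2*((0 - 4) - 1) = -2 + 16*(-4 - 1) = -2 + 16*(-5) = -2 - 80 = -82)
r(R, c) = 7*R
(r(M(q(0)), 4)*k)*39 = ((7*(-82))*(-5/17))*39 = -574*(-5/17)*39 = (2870/17)*39 = 111930/17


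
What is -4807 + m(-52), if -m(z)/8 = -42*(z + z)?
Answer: -39751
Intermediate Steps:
m(z) = 672*z (m(z) = -(-336)*(z + z) = -(-336)*2*z = -(-672)*z = 672*z)
-4807 + m(-52) = -4807 + 672*(-52) = -4807 - 34944 = -39751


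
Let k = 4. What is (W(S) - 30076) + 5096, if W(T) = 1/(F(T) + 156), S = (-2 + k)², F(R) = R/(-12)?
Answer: -11665657/467 ≈ -24980.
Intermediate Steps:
F(R) = -R/12 (F(R) = R*(-1/12) = -R/12)
S = 4 (S = (-2 + 4)² = 2² = 4)
W(T) = 1/(156 - T/12) (W(T) = 1/(-T/12 + 156) = 1/(156 - T/12))
(W(S) - 30076) + 5096 = (-12/(-1872 + 4) - 30076) + 5096 = (-12/(-1868) - 30076) + 5096 = (-12*(-1/1868) - 30076) + 5096 = (3/467 - 30076) + 5096 = -14045489/467 + 5096 = -11665657/467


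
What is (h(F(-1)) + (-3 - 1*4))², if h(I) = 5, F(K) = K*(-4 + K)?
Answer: 4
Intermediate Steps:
(h(F(-1)) + (-3 - 1*4))² = (5 + (-3 - 1*4))² = (5 + (-3 - 4))² = (5 - 7)² = (-2)² = 4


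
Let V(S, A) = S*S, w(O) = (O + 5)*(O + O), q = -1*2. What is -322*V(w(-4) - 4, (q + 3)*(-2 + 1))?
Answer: -46368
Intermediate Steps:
q = -2
w(O) = 2*O*(5 + O) (w(O) = (5 + O)*(2*O) = 2*O*(5 + O))
V(S, A) = S²
-322*V(w(-4) - 4, (q + 3)*(-2 + 1)) = -322*(2*(-4)*(5 - 4) - 4)² = -322*(2*(-4)*1 - 4)² = -322*(-8 - 4)² = -322*(-12)² = -322*144 = -46368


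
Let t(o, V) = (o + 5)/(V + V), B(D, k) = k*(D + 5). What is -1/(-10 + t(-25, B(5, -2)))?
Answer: 2/19 ≈ 0.10526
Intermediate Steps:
B(D, k) = k*(5 + D)
t(o, V) = (5 + o)/(2*V) (t(o, V) = (5 + o)/((2*V)) = (5 + o)*(1/(2*V)) = (5 + o)/(2*V))
-1/(-10 + t(-25, B(5, -2))) = -1/(-10 + (5 - 25)/(2*((-2*(5 + 5))))) = -1/(-10 + (½)*(-20)/(-2*10)) = -1/(-10 + (½)*(-20)/(-20)) = -1/(-10 + (½)*(-1/20)*(-20)) = -1/(-10 + ½) = -1/(-19/2) = -1*(-2/19) = 2/19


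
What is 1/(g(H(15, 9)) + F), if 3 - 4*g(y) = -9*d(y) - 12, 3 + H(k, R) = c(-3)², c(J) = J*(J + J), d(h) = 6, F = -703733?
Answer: -4/2814863 ≈ -1.4210e-6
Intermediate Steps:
c(J) = 2*J² (c(J) = J*(2*J) = 2*J²)
H(k, R) = 321 (H(k, R) = -3 + (2*(-3)²)² = -3 + (2*9)² = -3 + 18² = -3 + 324 = 321)
g(y) = 69/4 (g(y) = ¾ - (-9*6 - 12)/4 = ¾ - (-54 - 12)/4 = ¾ - ¼*(-66) = ¾ + 33/2 = 69/4)
1/(g(H(15, 9)) + F) = 1/(69/4 - 703733) = 1/(-2814863/4) = -4/2814863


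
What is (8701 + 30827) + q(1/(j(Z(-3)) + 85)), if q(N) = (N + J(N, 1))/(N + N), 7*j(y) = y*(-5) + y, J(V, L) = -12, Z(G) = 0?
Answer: 78037/2 ≈ 39019.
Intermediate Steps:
j(y) = -4*y/7 (j(y) = (y*(-5) + y)/7 = (-5*y + y)/7 = (-4*y)/7 = -4*y/7)
q(N) = (-12 + N)/(2*N) (q(N) = (N - 12)/(N + N) = (-12 + N)/((2*N)) = (-12 + N)*(1/(2*N)) = (-12 + N)/(2*N))
(8701 + 30827) + q(1/(j(Z(-3)) + 85)) = (8701 + 30827) + (-12 + 1/(-4/7*0 + 85))/(2*(1/(-4/7*0 + 85))) = 39528 + (-12 + 1/(0 + 85))/(2*(1/(0 + 85))) = 39528 + (-12 + 1/85)/(2*(1/85)) = 39528 + (½)*85*(-1019/85) = 39528 - 1019/2 = 78037/2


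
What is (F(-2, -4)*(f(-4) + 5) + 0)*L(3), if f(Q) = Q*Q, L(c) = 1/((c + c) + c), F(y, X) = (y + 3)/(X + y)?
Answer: -7/18 ≈ -0.38889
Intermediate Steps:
F(y, X) = (3 + y)/(X + y)
L(c) = 1/(3*c) (L(c) = 1/(2*c + c) = 1/(3*c))
f(Q) = Q²
(F(-2, -4)*(f(-4) + 5) + 0)*L(3) = (((3 - 2)/(-4 - 2))*((-4)² + 5) + 0)*((⅓)/3) = ((1/(-6))*(16 + 5) + 0)*((⅓)*(⅓)) = (-⅙*1*21 + 0)*(⅑) = (-⅙*21 + 0)*(⅑) = (-7/2 + 0)*(⅑) = -7/2*⅑ = -7/18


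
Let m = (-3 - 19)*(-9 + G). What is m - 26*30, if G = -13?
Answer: -296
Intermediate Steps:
m = 484 (m = (-3 - 19)*(-9 - 13) = -22*(-22) = 484)
m - 26*30 = 484 - 26*30 = 484 - 780 = -296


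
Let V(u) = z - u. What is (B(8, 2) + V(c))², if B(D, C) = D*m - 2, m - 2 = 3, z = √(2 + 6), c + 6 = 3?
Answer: 1689 + 164*√2 ≈ 1920.9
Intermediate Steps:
c = -3 (c = -6 + 3 = -3)
z = 2*√2 (z = √8 = 2*√2 ≈ 2.8284)
m = 5 (m = 2 + 3 = 5)
V(u) = -u + 2*√2 (V(u) = 2*√2 - u = -u + 2*√2)
B(D, C) = -2 + 5*D (B(D, C) = D*5 - 2 = 5*D - 2 = -2 + 5*D)
(B(8, 2) + V(c))² = ((-2 + 5*8) + (-1*(-3) + 2*√2))² = ((-2 + 40) + (3 + 2*√2))² = (38 + (3 + 2*√2))² = (41 + 2*√2)²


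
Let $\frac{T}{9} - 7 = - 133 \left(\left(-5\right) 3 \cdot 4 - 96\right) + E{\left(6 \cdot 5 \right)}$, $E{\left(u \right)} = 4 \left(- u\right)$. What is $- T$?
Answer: $-185715$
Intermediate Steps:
$E{\left(u \right)} = - 4 u$
$T = 185715$ ($T = 63 + 9 \left(- 133 \left(\left(-5\right) 3 \cdot 4 - 96\right) - 4 \cdot 6 \cdot 5\right) = 63 + 9 \left(- 133 \left(\left(-15\right) 4 - 96\right) - 120\right) = 63 + 9 \left(- 133 \left(-60 - 96\right) - 120\right) = 63 + 9 \left(\left(-133\right) \left(-156\right) - 120\right) = 63 + 9 \left(20748 - 120\right) = 63 + 9 \cdot 20628 = 63 + 185652 = 185715$)
$- T = \left(-1\right) 185715 = -185715$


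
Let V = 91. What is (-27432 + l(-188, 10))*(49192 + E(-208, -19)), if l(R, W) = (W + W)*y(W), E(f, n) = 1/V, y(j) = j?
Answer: -121903312736/91 ≈ -1.3396e+9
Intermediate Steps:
E(f, n) = 1/91
l(R, W) = 2*W**2 (l(R, W) = (W + W)*W = (2*W)*W = 2*W**2)
(-27432 + l(-188, 10))*(49192 + E(-208, -19)) = (-27432 + 2*10**2)*(49192 + 1/91) = (-27432 + 2*100)*(4476473/91) = (-27432 + 200)*(4476473/91) = -27232*4476473/91 = -121903312736/91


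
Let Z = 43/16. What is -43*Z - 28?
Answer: -2297/16 ≈ -143.56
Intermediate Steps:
Z = 43/16 (Z = 43*(1/16) = 43/16 ≈ 2.6875)
-43*Z - 28 = -43*43/16 - 28 = -1849/16 - 28 = -2297/16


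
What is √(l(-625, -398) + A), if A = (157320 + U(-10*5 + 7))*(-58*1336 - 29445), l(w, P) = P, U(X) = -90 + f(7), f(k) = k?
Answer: I*√16813824519 ≈ 1.2967e+5*I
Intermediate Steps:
U(X) = -83 (U(X) = -90 + 7 = -83)
A = -16813824121 (A = (157320 - 83)*(-58*1336 - 29445) = 157237*(-77488 - 29445) = 157237*(-106933) = -16813824121)
√(l(-625, -398) + A) = √(-398 - 16813824121) = √(-16813824519) = I*√16813824519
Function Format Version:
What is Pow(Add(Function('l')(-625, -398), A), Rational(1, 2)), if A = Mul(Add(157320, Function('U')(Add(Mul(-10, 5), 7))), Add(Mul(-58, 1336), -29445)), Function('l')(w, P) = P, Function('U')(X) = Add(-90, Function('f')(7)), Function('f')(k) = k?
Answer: Mul(I, Pow(16813824519, Rational(1, 2))) ≈ Mul(1.2967e+5, I)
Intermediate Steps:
Function('U')(X) = -83 (Function('U')(X) = Add(-90, 7) = -83)
A = -16813824121 (A = Mul(Add(157320, -83), Add(Mul(-58, 1336), -29445)) = Mul(157237, Add(-77488, -29445)) = Mul(157237, -106933) = -16813824121)
Pow(Add(Function('l')(-625, -398), A), Rational(1, 2)) = Pow(Add(-398, -16813824121), Rational(1, 2)) = Pow(-16813824519, Rational(1, 2)) = Mul(I, Pow(16813824519, Rational(1, 2)))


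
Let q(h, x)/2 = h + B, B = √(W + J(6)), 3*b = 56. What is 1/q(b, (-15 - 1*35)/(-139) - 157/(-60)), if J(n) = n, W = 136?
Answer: 42/929 - 9*√142/3716 ≈ 0.016349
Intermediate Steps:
b = 56/3 (b = (⅓)*56 = 56/3 ≈ 18.667)
B = √142 (B = √(136 + 6) = √142 ≈ 11.916)
q(h, x) = 2*h + 2*√142 (q(h, x) = 2*(h + √142) = 2*h + 2*√142)
1/q(b, (-15 - 1*35)/(-139) - 157/(-60)) = 1/(2*(56/3) + 2*√142) = 1/(112/3 + 2*√142)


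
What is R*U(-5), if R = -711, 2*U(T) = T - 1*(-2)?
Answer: 2133/2 ≈ 1066.5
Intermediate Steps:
U(T) = 1 + T/2 (U(T) = (T - 1*(-2))/2 = (T + 2)/2 = (2 + T)/2 = 1 + T/2)
R*U(-5) = -711*(1 + (1/2)*(-5)) = -711*(1 - 5/2) = -711*(-3/2) = 2133/2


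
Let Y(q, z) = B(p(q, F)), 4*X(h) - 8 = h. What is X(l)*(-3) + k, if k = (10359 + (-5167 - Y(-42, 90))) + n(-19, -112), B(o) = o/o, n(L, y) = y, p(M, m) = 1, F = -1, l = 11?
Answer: 20259/4 ≈ 5064.8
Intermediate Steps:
X(h) = 2 + h/4
B(o) = 1
Y(q, z) = 1
k = 5079 (k = (10359 + (-5167 - 1*1)) - 112 = (10359 + (-5167 - 1)) - 112 = (10359 - 5168) - 112 = 5191 - 112 = 5079)
X(l)*(-3) + k = (2 + (¼)*11)*(-3) + 5079 = (2 + 11/4)*(-3) + 5079 = (19/4)*(-3) + 5079 = -57/4 + 5079 = 20259/4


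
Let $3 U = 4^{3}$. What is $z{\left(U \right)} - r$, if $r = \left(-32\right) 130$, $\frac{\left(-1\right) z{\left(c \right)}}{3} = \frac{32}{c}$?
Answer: $\frac{8311}{2} \approx 4155.5$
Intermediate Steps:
$U = \frac{64}{3}$ ($U = \frac{4^{3}}{3} = \frac{1}{3} \cdot 64 = \frac{64}{3} \approx 21.333$)
$z{\left(c \right)} = - \frac{96}{c}$ ($z{\left(c \right)} = - 3 \frac{32}{c} = - \frac{96}{c}$)
$r = -4160$
$z{\left(U \right)} - r = - \frac{96}{\frac{64}{3}} - -4160 = \left(-96\right) \frac{3}{64} + 4160 = - \frac{9}{2} + 4160 = \frac{8311}{2}$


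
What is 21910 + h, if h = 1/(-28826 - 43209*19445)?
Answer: 30689787798249/1400720575 ≈ 21910.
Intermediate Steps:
h = -1/1400720575 (h = (1/19445)/(-72035) = -1/72035*1/19445 = -1/1400720575 ≈ -7.1392e-10)
21910 + h = 21910 - 1/1400720575 = 30689787798249/1400720575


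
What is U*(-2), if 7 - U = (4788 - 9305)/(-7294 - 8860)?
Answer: -108561/8077 ≈ -13.441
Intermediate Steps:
U = 108561/16154 (U = 7 - (4788 - 9305)/(-7294 - 8860) = 7 - (-4517)/(-16154) = 7 - (-4517)*(-1)/16154 = 7 - 1*4517/16154 = 7 - 4517/16154 = 108561/16154 ≈ 6.7204)
U*(-2) = (108561/16154)*(-2) = -108561/8077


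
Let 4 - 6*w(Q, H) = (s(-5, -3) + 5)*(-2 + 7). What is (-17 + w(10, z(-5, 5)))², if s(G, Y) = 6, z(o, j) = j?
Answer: 2601/4 ≈ 650.25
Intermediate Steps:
w(Q, H) = -17/2 (w(Q, H) = ⅔ - (6 + 5)*(-2 + 7)/6 = ⅔ - 11*5/6 = ⅔ - ⅙*55 = ⅔ - 55/6 = -17/2)
(-17 + w(10, z(-5, 5)))² = (-17 - 17/2)² = (-51/2)² = 2601/4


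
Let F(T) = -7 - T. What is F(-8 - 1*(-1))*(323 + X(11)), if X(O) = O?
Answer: 0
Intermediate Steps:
F(-8 - 1*(-1))*(323 + X(11)) = (-7 - (-8 - 1*(-1)))*(323 + 11) = (-7 - (-8 + 1))*334 = (-7 - 1*(-7))*334 = (-7 + 7)*334 = 0*334 = 0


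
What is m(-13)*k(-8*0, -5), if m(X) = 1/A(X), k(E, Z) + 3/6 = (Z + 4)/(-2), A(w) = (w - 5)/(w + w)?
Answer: 0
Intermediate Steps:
A(w) = (-5 + w)/(2*w) (A(w) = (-5 + w)/((2*w)) = (-5 + w)*(1/(2*w)) = (-5 + w)/(2*w))
k(E, Z) = -5/2 - Z/2 (k(E, Z) = -½ + (Z + 4)/(-2) = -½ + (4 + Z)*(-½) = -½ + (-2 - Z/2) = -5/2 - Z/2)
m(X) = 2*X/(-5 + X) (m(X) = 1/((-5 + X)/(2*X)) = 2*X/(-5 + X))
m(-13)*k(-8*0, -5) = (2*(-13)/(-5 - 13))*(-5/2 - ½*(-5)) = (2*(-13)/(-18))*(-5/2 + 5/2) = (2*(-13)*(-1/18))*0 = (13/9)*0 = 0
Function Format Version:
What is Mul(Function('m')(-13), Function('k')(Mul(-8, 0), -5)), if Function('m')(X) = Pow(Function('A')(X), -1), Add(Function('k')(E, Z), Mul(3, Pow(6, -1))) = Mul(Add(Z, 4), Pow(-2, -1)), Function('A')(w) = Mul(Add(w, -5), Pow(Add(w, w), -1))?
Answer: 0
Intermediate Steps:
Function('A')(w) = Mul(Rational(1, 2), Pow(w, -1), Add(-5, w)) (Function('A')(w) = Mul(Add(-5, w), Pow(Mul(2, w), -1)) = Mul(Add(-5, w), Mul(Rational(1, 2), Pow(w, -1))) = Mul(Rational(1, 2), Pow(w, -1), Add(-5, w)))
Function('k')(E, Z) = Add(Rational(-5, 2), Mul(Rational(-1, 2), Z)) (Function('k')(E, Z) = Add(Rational(-1, 2), Mul(Add(Z, 4), Pow(-2, -1))) = Add(Rational(-1, 2), Mul(Add(4, Z), Rational(-1, 2))) = Add(Rational(-1, 2), Add(-2, Mul(Rational(-1, 2), Z))) = Add(Rational(-5, 2), Mul(Rational(-1, 2), Z)))
Function('m')(X) = Mul(2, X, Pow(Add(-5, X), -1)) (Function('m')(X) = Pow(Mul(Rational(1, 2), Pow(X, -1), Add(-5, X)), -1) = Mul(2, X, Pow(Add(-5, X), -1)))
Mul(Function('m')(-13), Function('k')(Mul(-8, 0), -5)) = Mul(Mul(2, -13, Pow(Add(-5, -13), -1)), Add(Rational(-5, 2), Mul(Rational(-1, 2), -5))) = Mul(Mul(2, -13, Pow(-18, -1)), Add(Rational(-5, 2), Rational(5, 2))) = Mul(Mul(2, -13, Rational(-1, 18)), 0) = Mul(Rational(13, 9), 0) = 0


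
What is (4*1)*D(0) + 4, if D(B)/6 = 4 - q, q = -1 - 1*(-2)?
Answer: 76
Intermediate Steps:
q = 1 (q = -1 + 2 = 1)
D(B) = 18 (D(B) = 6*(4 - 1*1) = 6*(4 - 1) = 6*3 = 18)
(4*1)*D(0) + 4 = (4*1)*18 + 4 = 4*18 + 4 = 72 + 4 = 76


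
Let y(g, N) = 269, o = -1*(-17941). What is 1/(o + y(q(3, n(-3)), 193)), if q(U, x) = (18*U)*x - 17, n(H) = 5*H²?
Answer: 1/18210 ≈ 5.4915e-5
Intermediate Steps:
o = 17941
q(U, x) = -17 + 18*U*x (q(U, x) = 18*U*x - 17 = -17 + 18*U*x)
1/(o + y(q(3, n(-3)), 193)) = 1/(17941 + 269) = 1/18210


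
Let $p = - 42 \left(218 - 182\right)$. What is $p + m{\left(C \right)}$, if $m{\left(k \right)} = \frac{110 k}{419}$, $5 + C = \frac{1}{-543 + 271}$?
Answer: $- \frac{86234663}{56984} \approx -1513.3$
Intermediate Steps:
$C = - \frac{1361}{272}$ ($C = -5 + \frac{1}{-543 + 271} = -5 + \frac{1}{-272} = -5 - \frac{1}{272} = - \frac{1361}{272} \approx -5.0037$)
$p = -1512$ ($p = \left(-42\right) 36 = -1512$)
$m{\left(k \right)} = \frac{110 k}{419}$ ($m{\left(k \right)} = 110 k \frac{1}{419} = \frac{110 k}{419}$)
$p + m{\left(C \right)} = -1512 + \frac{110}{419} \left(- \frac{1361}{272}\right) = -1512 - \frac{74855}{56984} = - \frac{86234663}{56984}$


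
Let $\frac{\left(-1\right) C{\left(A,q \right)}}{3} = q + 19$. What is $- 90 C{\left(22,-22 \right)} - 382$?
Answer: $-1192$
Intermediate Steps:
$C{\left(A,q \right)} = -57 - 3 q$ ($C{\left(A,q \right)} = - 3 \left(q + 19\right) = - 3 \left(19 + q\right) = -57 - 3 q$)
$- 90 C{\left(22,-22 \right)} - 382 = - 90 \left(-57 - -66\right) - 382 = - 90 \left(-57 + 66\right) - 382 = \left(-90\right) 9 - 382 = -810 - 382 = -1192$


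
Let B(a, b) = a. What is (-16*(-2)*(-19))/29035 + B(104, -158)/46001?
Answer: -24948968/1335639035 ≈ -0.018679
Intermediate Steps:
(-16*(-2)*(-19))/29035 + B(104, -158)/46001 = (-16*(-2)*(-19))/29035 + 104/46001 = (32*(-19))*(1/29035) + 104*(1/46001) = -608*1/29035 + 104/46001 = -608/29035 + 104/46001 = -24948968/1335639035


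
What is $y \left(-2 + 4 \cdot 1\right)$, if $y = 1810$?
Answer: $3620$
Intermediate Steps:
$y \left(-2 + 4 \cdot 1\right) = 1810 \left(-2 + 4 \cdot 1\right) = 1810 \left(-2 + 4\right) = 1810 \cdot 2 = 3620$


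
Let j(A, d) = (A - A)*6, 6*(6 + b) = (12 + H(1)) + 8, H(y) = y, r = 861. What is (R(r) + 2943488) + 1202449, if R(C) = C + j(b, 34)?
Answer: 4146798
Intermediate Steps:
b = -5/2 (b = -6 + ((12 + 1) + 8)/6 = -6 + (13 + 8)/6 = -6 + (1/6)*21 = -6 + 7/2 = -5/2 ≈ -2.5000)
j(A, d) = 0 (j(A, d) = 0*6 = 0)
R(C) = C (R(C) = C + 0 = C)
(R(r) + 2943488) + 1202449 = (861 + 2943488) + 1202449 = 2944349 + 1202449 = 4146798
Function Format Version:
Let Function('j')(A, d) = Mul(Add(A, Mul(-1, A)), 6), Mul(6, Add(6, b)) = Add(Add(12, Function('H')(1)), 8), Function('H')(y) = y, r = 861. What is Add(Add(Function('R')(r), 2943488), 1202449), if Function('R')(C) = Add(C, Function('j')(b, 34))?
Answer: 4146798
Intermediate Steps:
b = Rational(-5, 2) (b = Add(-6, Mul(Rational(1, 6), Add(Add(12, 1), 8))) = Add(-6, Mul(Rational(1, 6), Add(13, 8))) = Add(-6, Mul(Rational(1, 6), 21)) = Add(-6, Rational(7, 2)) = Rational(-5, 2) ≈ -2.5000)
Function('j')(A, d) = 0 (Function('j')(A, d) = Mul(0, 6) = 0)
Function('R')(C) = C (Function('R')(C) = Add(C, 0) = C)
Add(Add(Function('R')(r), 2943488), 1202449) = Add(Add(861, 2943488), 1202449) = Add(2944349, 1202449) = 4146798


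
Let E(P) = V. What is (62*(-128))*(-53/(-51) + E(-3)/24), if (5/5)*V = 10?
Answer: -196416/17 ≈ -11554.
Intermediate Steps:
V = 10
E(P) = 10
(62*(-128))*(-53/(-51) + E(-3)/24) = (62*(-128))*(-53/(-51) + 10/24) = -7936*(-53*(-1/51) + 10*(1/24)) = -7936*(53/51 + 5/12) = -7936*99/68 = -196416/17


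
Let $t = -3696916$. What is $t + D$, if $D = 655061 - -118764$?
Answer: $-2923091$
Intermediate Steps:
$D = 773825$ ($D = 655061 + 118764 = 773825$)
$t + D = -3696916 + 773825 = -2923091$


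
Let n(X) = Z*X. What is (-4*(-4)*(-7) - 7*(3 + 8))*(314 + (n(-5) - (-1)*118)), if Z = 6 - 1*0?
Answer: -75978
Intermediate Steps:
Z = 6 (Z = 6 + 0 = 6)
n(X) = 6*X
(-4*(-4)*(-7) - 7*(3 + 8))*(314 + (n(-5) - (-1)*118)) = (-4*(-4)*(-7) - 7*(3 + 8))*(314 + (6*(-5) - (-1)*118)) = (16*(-7) - 7*11)*(314 + (-30 - 1*(-118))) = (-112 - 77)*(314 + (-30 + 118)) = -189*(314 + 88) = -189*402 = -75978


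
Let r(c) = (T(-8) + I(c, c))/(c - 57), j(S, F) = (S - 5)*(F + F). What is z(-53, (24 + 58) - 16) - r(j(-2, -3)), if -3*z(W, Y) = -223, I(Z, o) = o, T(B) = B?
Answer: 383/5 ≈ 76.600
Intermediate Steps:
z(W, Y) = 223/3 (z(W, Y) = -⅓*(-223) = 223/3)
j(S, F) = 2*F*(-5 + S) (j(S, F) = (-5 + S)*(2*F) = 2*F*(-5 + S))
r(c) = (-8 + c)/(-57 + c) (r(c) = (-8 + c)/(c - 57) = (-8 + c)/(-57 + c))
z(-53, (24 + 58) - 16) - r(j(-2, -3)) = 223/3 - (-8 + 2*(-3)*(-5 - 2))/(-57 + 2*(-3)*(-5 - 2)) = 223/3 - (-8 + 2*(-3)*(-7))/(-57 + 2*(-3)*(-7)) = 223/3 - (-8 + 42)/(-57 + 42) = 223/3 - 34/(-15) = 223/3 - (-1)*34/15 = 223/3 - 1*(-34/15) = 223/3 + 34/15 = 383/5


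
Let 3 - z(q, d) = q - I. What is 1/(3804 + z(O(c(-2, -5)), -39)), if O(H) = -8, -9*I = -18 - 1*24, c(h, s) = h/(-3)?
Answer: 3/11459 ≈ 0.00026180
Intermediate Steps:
c(h, s) = -h/3 (c(h, s) = h*(-⅓) = -h/3)
I = 14/3 (I = -(-18 - 1*24)/9 = -(-18 - 24)/9 = -⅑*(-42) = 14/3 ≈ 4.6667)
z(q, d) = 23/3 - q (z(q, d) = 3 - (q - 1*14/3) = 3 - (q - 14/3) = 3 - (-14/3 + q) = 3 + (14/3 - q) = 23/3 - q)
1/(3804 + z(O(c(-2, -5)), -39)) = 1/(3804 + (23/3 - 1*(-8))) = 1/(3804 + (23/3 + 8)) = 1/(3804 + 47/3) = 1/(11459/3) = 3/11459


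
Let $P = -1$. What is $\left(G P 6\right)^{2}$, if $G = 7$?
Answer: $1764$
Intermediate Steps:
$\left(G P 6\right)^{2} = \left(7 \left(-1\right) 6\right)^{2} = \left(\left(-7\right) 6\right)^{2} = \left(-42\right)^{2} = 1764$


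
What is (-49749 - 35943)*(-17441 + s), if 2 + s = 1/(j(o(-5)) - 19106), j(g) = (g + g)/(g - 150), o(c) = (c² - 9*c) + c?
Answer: 40460726196761/27069 ≈ 1.4947e+9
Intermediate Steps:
o(c) = c² - 8*c
j(g) = 2*g/(-150 + g) (j(g) = (2*g)/(-150 + g) = 2*g/(-150 + g))
s = -649673/324828 (s = -2 + 1/(2*(-5*(-8 - 5))/(-150 - 5*(-8 - 5)) - 19106) = -2 + 1/(2*(-5*(-13))/(-150 - 5*(-13)) - 19106) = -2 + 1/(2*65/(-150 + 65) - 19106) = -2 + 1/(2*65/(-85) - 19106) = -2 + 1/(2*65*(-1/85) - 19106) = -2 + 1/(-26/17 - 19106) = -2 + 1/(-324828/17) = -2 - 17/324828 = -649673/324828 ≈ -2.0001)
(-49749 - 35943)*(-17441 + s) = (-49749 - 35943)*(-17441 - 649673/324828) = -85692*(-5665974821/324828) = 40460726196761/27069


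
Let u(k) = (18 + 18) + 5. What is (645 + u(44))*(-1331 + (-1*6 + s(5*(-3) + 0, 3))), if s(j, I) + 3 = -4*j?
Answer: -878080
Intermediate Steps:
u(k) = 41 (u(k) = 36 + 5 = 41)
s(j, I) = -3 - 4*j
(645 + u(44))*(-1331 + (-1*6 + s(5*(-3) + 0, 3))) = (645 + 41)*(-1331 + (-1*6 + (-3 - 4*(5*(-3) + 0)))) = 686*(-1331 + (-6 + (-3 - 4*(-15 + 0)))) = 686*(-1331 + (-6 + (-3 - 4*(-15)))) = 686*(-1331 + (-6 + (-3 + 60))) = 686*(-1331 + (-6 + 57)) = 686*(-1331 + 51) = 686*(-1280) = -878080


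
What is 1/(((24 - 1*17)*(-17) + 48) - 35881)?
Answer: -1/35952 ≈ -2.7815e-5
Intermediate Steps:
1/(((24 - 1*17)*(-17) + 48) - 35881) = 1/(((24 - 17)*(-17) + 48) - 35881) = 1/((7*(-17) + 48) - 35881) = 1/((-119 + 48) - 35881) = 1/(-71 - 35881) = 1/(-35952) = -1/35952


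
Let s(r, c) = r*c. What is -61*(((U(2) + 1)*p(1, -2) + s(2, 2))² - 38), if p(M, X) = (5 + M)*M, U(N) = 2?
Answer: -27206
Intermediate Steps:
p(M, X) = M*(5 + M)
s(r, c) = c*r
-61*(((U(2) + 1)*p(1, -2) + s(2, 2))² - 38) = -61*(((2 + 1)*(1*(5 + 1)) + 2*2)² - 38) = -61*((3*(1*6) + 4)² - 38) = -61*((3*6 + 4)² - 38) = -61*((18 + 4)² - 38) = -61*(22² - 38) = -61*(484 - 38) = -61*446 = -27206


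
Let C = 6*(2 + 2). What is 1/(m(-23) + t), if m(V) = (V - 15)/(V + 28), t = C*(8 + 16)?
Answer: 5/2842 ≈ 0.0017593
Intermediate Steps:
C = 24 (C = 6*4 = 24)
t = 576 (t = 24*(8 + 16) = 24*24 = 576)
m(V) = (-15 + V)/(28 + V)
1/(m(-23) + t) = 1/((-15 - 23)/(28 - 23) + 576) = 1/(-38/5 + 576) = 1/(2842/5) = 5/2842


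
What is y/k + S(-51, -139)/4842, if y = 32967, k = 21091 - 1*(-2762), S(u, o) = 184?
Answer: 27335861/19249371 ≈ 1.4201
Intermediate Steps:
k = 23853 (k = 21091 + 2762 = 23853)
y/k + S(-51, -139)/4842 = 32967/23853 + 184/4842 = 32967*(1/23853) + 184*(1/4842) = 10989/7951 + 92/2421 = 27335861/19249371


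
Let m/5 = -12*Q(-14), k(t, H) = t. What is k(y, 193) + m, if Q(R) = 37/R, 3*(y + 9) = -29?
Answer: 2938/21 ≈ 139.90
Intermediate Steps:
y = -56/3 (y = -9 + (⅓)*(-29) = -9 - 29/3 = -56/3 ≈ -18.667)
m = 1110/7 (m = 5*(-444/(-14)) = 5*(-444*(-1)/14) = 5*(-12*(-37/14)) = 5*(222/7) = 1110/7 ≈ 158.57)
k(y, 193) + m = -56/3 + 1110/7 = 2938/21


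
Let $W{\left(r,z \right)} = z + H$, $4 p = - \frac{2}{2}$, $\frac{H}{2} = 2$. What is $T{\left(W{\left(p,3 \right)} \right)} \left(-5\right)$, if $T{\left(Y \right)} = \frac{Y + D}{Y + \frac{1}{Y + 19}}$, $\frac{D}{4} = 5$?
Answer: $- \frac{1170}{61} \approx -19.18$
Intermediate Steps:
$D = 20$ ($D = 4 \cdot 5 = 20$)
$H = 4$ ($H = 2 \cdot 2 = 4$)
$p = - \frac{1}{4}$ ($p = \frac{\left(-2\right) \frac{1}{2}}{4} = \frac{1}{4} \left(-1\right) = - \frac{1}{4} \approx -0.25$)
$W{\left(r,z \right)} = 4 + z$ ($W{\left(r,z \right)} = z + 4 = 4 + z$)
$T{\left(Y \right)} = \frac{20 + Y}{Y + \frac{1}{19 + Y}}$ ($T{\left(Y \right)} = \frac{Y + 20}{Y + \frac{1}{Y + 19}} = \frac{20 + Y}{Y + \frac{1}{19 + Y}}$)
$T{\left(W{\left(p,3 \right)} \right)} \left(-5\right) = \frac{380 + \left(4 + 3\right)^{2} + 39 \left(4 + 3\right)}{1 + \left(4 + 3\right)^{2} + 19 \left(4 + 3\right)} \left(-5\right) = \frac{380 + 7^{2} + 39 \cdot 7}{1 + 7^{2} + 19 \cdot 7} \left(-5\right) = \frac{380 + 49 + 273}{1 + 49 + 133} \left(-5\right) = \frac{1}{183} \cdot 702 \left(-5\right) = \frac{234}{61} \left(-5\right) = - \frac{1170}{61}$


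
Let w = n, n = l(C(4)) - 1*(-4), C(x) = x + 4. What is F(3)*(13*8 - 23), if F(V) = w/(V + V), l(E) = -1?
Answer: 81/2 ≈ 40.500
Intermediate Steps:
C(x) = 4 + x
n = 3 (n = -1 - 1*(-4) = -1 + 4 = 3)
w = 3
F(V) = 3/(2*V) (F(V) = 3/(V + V) = 3/((2*V)) = 3*(1/(2*V)) = 3/(2*V))
F(3)*(13*8 - 23) = ((3/2)/3)*(13*8 - 23) = ((3/2)*(⅓))*(104 - 23) = (½)*81 = 81/2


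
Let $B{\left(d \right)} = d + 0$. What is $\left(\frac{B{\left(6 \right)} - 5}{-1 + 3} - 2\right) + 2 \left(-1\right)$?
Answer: $- \frac{7}{2} \approx -3.5$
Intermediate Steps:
$B{\left(d \right)} = d$
$\left(\frac{B{\left(6 \right)} - 5}{-1 + 3} - 2\right) + 2 \left(-1\right) = \left(\frac{6 - 5}{-1 + 3} - 2\right) + 2 \left(-1\right) = \left(1 \cdot \frac{1}{2} - 2\right) - 2 = \left(\frac{1}{2} - 2\right) - 2 = - \frac{3}{2} - 2 = - \frac{7}{2}$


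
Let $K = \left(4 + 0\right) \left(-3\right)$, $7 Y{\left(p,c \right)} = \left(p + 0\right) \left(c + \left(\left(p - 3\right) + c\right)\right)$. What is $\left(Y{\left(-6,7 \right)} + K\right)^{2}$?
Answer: $\frac{12996}{49} \approx 265.22$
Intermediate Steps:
$Y{\left(p,c \right)} = \frac{p \left(-3 + p + 2 c\right)}{7}$ ($Y{\left(p,c \right)} = \frac{\left(p + 0\right) \left(c + \left(\left(p - 3\right) + c\right)\right)}{7} = \frac{p \left(c + \left(\left(-3 + p\right) + c\right)\right)}{7} = \frac{p \left(c + \left(-3 + c + p\right)\right)}{7} = \frac{p \left(-3 + p + 2 c\right)}{7}$)
$K = -12$ ($K = 4 \left(-3\right) = -12$)
$\left(Y{\left(-6,7 \right)} + K\right)^{2} = \left(\frac{1}{7} \left(-6\right) \left(-3 - 6 + 2 \cdot 7\right) - 12\right)^{2} = \left(\frac{1}{7} \left(-6\right) \left(-3 - 6 + 14\right) - 12\right)^{2} = \left(\frac{1}{7} \left(-6\right) 5 - 12\right)^{2} = \left(- \frac{30}{7} - 12\right)^{2} = \left(- \frac{114}{7}\right)^{2} = \frac{12996}{49}$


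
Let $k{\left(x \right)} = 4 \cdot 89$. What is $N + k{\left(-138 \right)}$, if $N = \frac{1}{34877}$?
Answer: $\frac{12416213}{34877} \approx 356.0$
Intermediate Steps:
$k{\left(x \right)} = 356$
$N = \frac{1}{34877} \approx 2.8672 \cdot 10^{-5}$
$N + k{\left(-138 \right)} = \frac{1}{34877} + 356 = \frac{12416213}{34877}$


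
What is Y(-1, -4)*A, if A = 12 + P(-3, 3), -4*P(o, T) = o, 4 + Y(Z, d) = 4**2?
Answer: 153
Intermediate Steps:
Y(Z, d) = 12 (Y(Z, d) = -4 + 4**2 = -4 + 16 = 12)
P(o, T) = -o/4
A = 51/4 (A = 12 - 1/4*(-3) = 12 + 3/4 = 51/4 ≈ 12.750)
Y(-1, -4)*A = 12*(51/4) = 153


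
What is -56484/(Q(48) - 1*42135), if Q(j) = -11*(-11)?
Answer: 28242/21007 ≈ 1.3444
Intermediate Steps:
Q(j) = 121
-56484/(Q(48) - 1*42135) = -56484/(121 - 1*42135) = -56484/(121 - 42135) = -56484/(-42014) = -56484*(-1/42014) = 28242/21007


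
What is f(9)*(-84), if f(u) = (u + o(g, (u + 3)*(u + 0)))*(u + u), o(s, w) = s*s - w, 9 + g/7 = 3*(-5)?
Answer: -42525000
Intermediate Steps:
g = -168 (g = -63 + 7*(3*(-5)) = -63 + 7*(-15) = -63 - 105 = -168)
o(s, w) = s² - w
f(u) = 2*u*(28224 + u - u*(3 + u)) (f(u) = (u + ((-168)² - (u + 3)*(u + 0)))*(u + u) = (u + (28224 - (3 + u)*u))*(2*u) = (u + (28224 - u*(3 + u)))*(2*u) = (28224 + u - u*(3 + u))*(2*u) = 2*u*(28224 + u - u*(3 + u)))
f(9)*(-84) = (2*9*(28224 + 9 - 1*9*(3 + 9)))*(-84) = (2*9*(28224 + 9 - 1*9*12))*(-84) = (2*9*(28224 + 9 - 108))*(-84) = (2*9*28125)*(-84) = 506250*(-84) = -42525000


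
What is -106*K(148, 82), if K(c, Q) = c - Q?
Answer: -6996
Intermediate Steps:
-106*K(148, 82) = -106*(148 - 1*82) = -106*(148 - 82) = -106*66 = -6996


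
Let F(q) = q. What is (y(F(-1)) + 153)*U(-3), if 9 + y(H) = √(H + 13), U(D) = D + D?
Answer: -864 - 12*√3 ≈ -884.78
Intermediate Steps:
U(D) = 2*D
y(H) = -9 + √(13 + H) (y(H) = -9 + √(H + 13) = -9 + √(13 + H))
(y(F(-1)) + 153)*U(-3) = ((-9 + √(13 - 1)) + 153)*(2*(-3)) = ((-9 + √12) + 153)*(-6) = ((-9 + 2*√3) + 153)*(-6) = (144 + 2*√3)*(-6) = -864 - 12*√3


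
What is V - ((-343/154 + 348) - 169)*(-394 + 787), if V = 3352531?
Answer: 72227305/22 ≈ 3.2831e+6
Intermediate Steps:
V - ((-343/154 + 348) - 169)*(-394 + 787) = 3352531 - ((-343/154 + 348) - 169)*(-394 + 787) = 3352531 - ((-343*1/154 + 348) - 169)*393 = 3352531 - ((-49/22 + 348) - 169)*393 = 3352531 - (7607/22 - 169)*393 = 3352531 - 3889*393/22 = 3352531 - 1*1528377/22 = 3352531 - 1528377/22 = 72227305/22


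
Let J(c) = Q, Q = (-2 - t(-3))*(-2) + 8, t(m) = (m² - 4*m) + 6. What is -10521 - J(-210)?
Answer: -10587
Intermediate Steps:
t(m) = 6 + m² - 4*m
Q = 66 (Q = (-2 - (6 + (-3)² - 4*(-3)))*(-2) + 8 = (-2 - (6 + 9 + 12))*(-2) + 8 = (-2 - 1*27)*(-2) + 8 = (-2 - 27)*(-2) + 8 = -29*(-2) + 8 = 58 + 8 = 66)
J(c) = 66
-10521 - J(-210) = -10521 - 1*66 = -10521 - 66 = -10587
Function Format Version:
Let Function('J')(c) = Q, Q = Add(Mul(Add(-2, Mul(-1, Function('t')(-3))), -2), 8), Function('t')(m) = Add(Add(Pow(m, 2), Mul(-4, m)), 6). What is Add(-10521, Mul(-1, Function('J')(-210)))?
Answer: -10587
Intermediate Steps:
Function('t')(m) = Add(6, Pow(m, 2), Mul(-4, m))
Q = 66 (Q = Add(Mul(Add(-2, Mul(-1, Add(6, Pow(-3, 2), Mul(-4, -3)))), -2), 8) = Add(Mul(Add(-2, Mul(-1, Add(6, 9, 12))), -2), 8) = Add(Mul(Add(-2, Mul(-1, 27)), -2), 8) = Add(Mul(Add(-2, -27), -2), 8) = Add(Mul(-29, -2), 8) = Add(58, 8) = 66)
Function('J')(c) = 66
Add(-10521, Mul(-1, Function('J')(-210))) = Add(-10521, Mul(-1, 66)) = Add(-10521, -66) = -10587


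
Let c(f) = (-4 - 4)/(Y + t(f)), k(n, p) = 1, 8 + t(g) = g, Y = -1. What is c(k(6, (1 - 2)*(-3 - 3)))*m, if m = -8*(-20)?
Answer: 160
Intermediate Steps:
t(g) = -8 + g
c(f) = -8/(-9 + f) (c(f) = (-4 - 4)/(-1 + (-8 + f)) = -8/(-9 + f))
m = 160
c(k(6, (1 - 2)*(-3 - 3)))*m = -8/(-9 + 1)*160 = -8/(-8)*160 = -8*(-⅛)*160 = 1*160 = 160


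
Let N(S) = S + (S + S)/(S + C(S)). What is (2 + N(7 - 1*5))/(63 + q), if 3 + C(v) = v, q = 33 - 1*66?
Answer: 4/15 ≈ 0.26667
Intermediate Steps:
q = -33 (q = 33 - 66 = -33)
C(v) = -3 + v
N(S) = S + 2*S/(-3 + 2*S) (N(S) = S + (S + S)/(S + (-3 + S)) = S + (2*S)/(-3 + 2*S) = S + 2*S/(-3 + 2*S))
(2 + N(7 - 1*5))/(63 + q) = (2 + (7 - 1*5)*(-1 + 2*(7 - 1*5))/(-3 + 2*(7 - 1*5)))/(63 - 33) = (2 + (7 - 5)*(-1 + 2*(7 - 5))/(-3 + 2*(7 - 5)))/30 = (2 + 2*(-1 + 2*2)/(-3 + 2*2))*(1/30) = (2 + 2*(-1 + 4)/(-3 + 4))*(1/30) = (2 + 2*3/1)*(1/30) = (2 + 2*1*3)*(1/30) = (2 + 6)*(1/30) = 8*(1/30) = 4/15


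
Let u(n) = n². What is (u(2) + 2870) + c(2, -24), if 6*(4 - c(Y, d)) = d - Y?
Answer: 8647/3 ≈ 2882.3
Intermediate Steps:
c(Y, d) = 4 - d/6 + Y/6 (c(Y, d) = 4 - (d - Y)/6 = 4 + (-d/6 + Y/6) = 4 - d/6 + Y/6)
(u(2) + 2870) + c(2, -24) = (2² + 2870) + (4 - ⅙*(-24) + (⅙)*2) = (4 + 2870) + (4 + 4 + ⅓) = 2874 + 25/3 = 8647/3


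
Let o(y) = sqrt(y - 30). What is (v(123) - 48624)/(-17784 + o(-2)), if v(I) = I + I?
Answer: 53772147/19766918 + 24189*I*sqrt(2)/39533836 ≈ 2.7203 + 0.00086529*I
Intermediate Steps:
v(I) = 2*I
o(y) = sqrt(-30 + y)
(v(123) - 48624)/(-17784 + o(-2)) = (2*123 - 48624)/(-17784 + sqrt(-30 - 2)) = (246 - 48624)/(-17784 + sqrt(-32)) = -48378/(-17784 + 4*I*sqrt(2))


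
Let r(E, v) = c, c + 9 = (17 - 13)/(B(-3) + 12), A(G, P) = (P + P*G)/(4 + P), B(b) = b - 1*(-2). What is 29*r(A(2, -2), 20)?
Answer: -2755/11 ≈ -250.45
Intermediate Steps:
B(b) = 2 + b (B(b) = b + 2 = 2 + b)
A(G, P) = (P + G*P)/(4 + P)
c = -95/11 (c = -9 + (17 - 13)/((2 - 3) + 12) = -9 + 4/(-1 + 12) = -9 + 4/11 = -95/11 ≈ -8.6364)
r(E, v) = -95/11
29*r(A(2, -2), 20) = 29*(-95/11) = -2755/11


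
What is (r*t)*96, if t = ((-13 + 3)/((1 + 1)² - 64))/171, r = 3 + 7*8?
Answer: 944/171 ≈ 5.5205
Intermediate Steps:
r = 59 (r = 3 + 56 = 59)
t = 1/1026 (t = -10/(2² - 64)*(1/171) = -10/(4 - 64)*(1/171) = -10/(-60)*(1/171) = -10*(-1/60)*(1/171) = (⅙)*(1/171) = 1/1026 ≈ 0.00097466)
(r*t)*96 = (59*(1/1026))*96 = (59/1026)*96 = 944/171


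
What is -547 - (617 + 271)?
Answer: -1435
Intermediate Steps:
-547 - (617 + 271) = -547 - 1*888 = -547 - 888 = -1435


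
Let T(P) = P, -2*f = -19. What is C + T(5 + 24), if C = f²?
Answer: 477/4 ≈ 119.25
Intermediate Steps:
f = 19/2 (f = -½*(-19) = 19/2 ≈ 9.5000)
C = 361/4 (C = (19/2)² = 361/4 ≈ 90.250)
C + T(5 + 24) = 361/4 + (5 + 24) = 361/4 + 29 = 477/4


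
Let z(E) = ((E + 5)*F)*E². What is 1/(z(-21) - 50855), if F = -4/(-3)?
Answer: -1/60263 ≈ -1.6594e-5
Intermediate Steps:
F = 4/3 (F = -4*(-1)/3 = -1*(-4/3) = 4/3 ≈ 1.3333)
z(E) = E²*(20/3 + 4*E/3) (z(E) = ((E + 5)*(4/3))*E² = ((5 + E)*(4/3))*E² = (20/3 + 4*E/3)*E² = E²*(20/3 + 4*E/3))
1/(z(-21) - 50855) = 1/((4/3)*(-21)²*(5 - 21) - 50855) = 1/((4/3)*441*(-16) - 50855) = 1/(-9408 - 50855) = 1/(-60263) = -1/60263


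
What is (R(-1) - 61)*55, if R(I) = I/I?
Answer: -3300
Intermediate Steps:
R(I) = 1
(R(-1) - 61)*55 = (1 - 61)*55 = -60*55 = -3300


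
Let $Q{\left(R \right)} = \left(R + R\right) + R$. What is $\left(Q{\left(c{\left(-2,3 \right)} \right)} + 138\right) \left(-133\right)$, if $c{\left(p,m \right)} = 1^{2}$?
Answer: $-18753$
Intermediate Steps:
$c{\left(p,m \right)} = 1$
$Q{\left(R \right)} = 3 R$ ($Q{\left(R \right)} = 2 R + R = 3 R$)
$\left(Q{\left(c{\left(-2,3 \right)} \right)} + 138\right) \left(-133\right) = \left(3 \cdot 1 + 138\right) \left(-133\right) = \left(3 + 138\right) \left(-133\right) = 141 \left(-133\right) = -18753$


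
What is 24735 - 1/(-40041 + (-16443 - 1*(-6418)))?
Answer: 1238382511/50066 ≈ 24735.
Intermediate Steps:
24735 - 1/(-40041 + (-16443 - 1*(-6418))) = 24735 - 1/(-40041 + (-16443 + 6418)) = 24735 - 1/(-40041 - 10025) = 24735 - 1/(-50066) = 24735 - 1*(-1/50066) = 24735 + 1/50066 = 1238382511/50066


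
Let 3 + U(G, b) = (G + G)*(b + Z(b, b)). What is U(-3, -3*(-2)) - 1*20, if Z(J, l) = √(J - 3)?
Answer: -59 - 6*√3 ≈ -69.392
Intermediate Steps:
Z(J, l) = √(-3 + J)
U(G, b) = -3 + 2*G*(b + √(-3 + b)) (U(G, b) = -3 + (G + G)*(b + √(-3 + b)) = -3 + (2*G)*(b + √(-3 + b)) = -3 + 2*G*(b + √(-3 + b)))
U(-3, -3*(-2)) - 1*20 = (-3 + 2*(-3)*(-3*(-2)) + 2*(-3)*√(-3 - 3*(-2))) - 1*20 = (-3 + 2*(-3)*6 + 2*(-3)*√(-3 + 6)) - 20 = (-3 - 36 + 2*(-3)*√3) - 20 = (-3 - 36 - 6*√3) - 20 = (-39 - 6*√3) - 20 = -59 - 6*√3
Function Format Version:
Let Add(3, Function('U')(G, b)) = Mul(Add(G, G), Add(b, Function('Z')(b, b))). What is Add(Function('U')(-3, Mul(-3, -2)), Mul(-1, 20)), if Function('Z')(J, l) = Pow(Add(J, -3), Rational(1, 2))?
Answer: Add(-59, Mul(-6, Pow(3, Rational(1, 2)))) ≈ -69.392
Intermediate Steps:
Function('Z')(J, l) = Pow(Add(-3, J), Rational(1, 2))
Function('U')(G, b) = Add(-3, Mul(2, G, Add(b, Pow(Add(-3, b), Rational(1, 2))))) (Function('U')(G, b) = Add(-3, Mul(Add(G, G), Add(b, Pow(Add(-3, b), Rational(1, 2))))) = Add(-3, Mul(Mul(2, G), Add(b, Pow(Add(-3, b), Rational(1, 2))))) = Add(-3, Mul(2, G, Add(b, Pow(Add(-3, b), Rational(1, 2))))))
Add(Function('U')(-3, Mul(-3, -2)), Mul(-1, 20)) = Add(Add(-3, Mul(2, -3, Mul(-3, -2)), Mul(2, -3, Pow(Add(-3, Mul(-3, -2)), Rational(1, 2)))), Mul(-1, 20)) = Add(Add(-3, Mul(2, -3, 6), Mul(2, -3, Pow(Add(-3, 6), Rational(1, 2)))), -20) = Add(Add(-3, -36, Mul(2, -3, Pow(3, Rational(1, 2)))), -20) = Add(Add(-3, -36, Mul(-6, Pow(3, Rational(1, 2)))), -20) = Add(Add(-39, Mul(-6, Pow(3, Rational(1, 2)))), -20) = Add(-59, Mul(-6, Pow(3, Rational(1, 2))))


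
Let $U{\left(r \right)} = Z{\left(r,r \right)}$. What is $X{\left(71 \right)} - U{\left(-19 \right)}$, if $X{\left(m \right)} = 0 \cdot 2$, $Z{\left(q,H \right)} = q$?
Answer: $19$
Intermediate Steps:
$U{\left(r \right)} = r$
$X{\left(m \right)} = 0$
$X{\left(71 \right)} - U{\left(-19 \right)} = 0 - -19 = 0 + 19 = 19$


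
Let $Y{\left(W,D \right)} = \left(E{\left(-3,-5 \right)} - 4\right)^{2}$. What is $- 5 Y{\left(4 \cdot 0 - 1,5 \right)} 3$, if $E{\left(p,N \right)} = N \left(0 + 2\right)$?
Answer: $-2940$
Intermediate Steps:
$E{\left(p,N \right)} = 2 N$ ($E{\left(p,N \right)} = N 2 = 2 N$)
$Y{\left(W,D \right)} = 196$ ($Y{\left(W,D \right)} = \left(2 \left(-5\right) - 4\right)^{2} = \left(-10 - 4\right)^{2} = \left(-14\right)^{2} = 196$)
$- 5 Y{\left(4 \cdot 0 - 1,5 \right)} 3 = \left(-5\right) 196 \cdot 3 = \left(-980\right) 3 = -2940$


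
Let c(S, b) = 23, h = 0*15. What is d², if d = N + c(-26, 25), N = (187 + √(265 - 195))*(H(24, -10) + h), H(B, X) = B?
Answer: 20389441 + 216528*√70 ≈ 2.2201e+7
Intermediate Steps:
h = 0
N = 4488 + 24*√70 (N = (187 + √(265 - 195))*(24 + 0) = (187 + √70)*24 = 4488 + 24*√70 ≈ 4688.8)
d = 4511 + 24*√70 (d = (4488 + 24*√70) + 23 = 4511 + 24*√70 ≈ 4711.8)
d² = (4511 + 24*√70)²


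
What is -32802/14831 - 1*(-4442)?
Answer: 65846500/14831 ≈ 4439.8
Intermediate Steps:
-32802/14831 - 1*(-4442) = -32802*1/14831 + 4442 = -32802/14831 + 4442 = 65846500/14831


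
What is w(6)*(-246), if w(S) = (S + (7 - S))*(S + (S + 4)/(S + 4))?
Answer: -12054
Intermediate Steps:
w(S) = 7 + 7*S (w(S) = 7*(S + (4 + S)/(4 + S)) = 7*(S + 1) = 7*(1 + S) = 7 + 7*S)
w(6)*(-246) = (7 + 7*6)*(-246) = (7 + 42)*(-246) = 49*(-246) = -12054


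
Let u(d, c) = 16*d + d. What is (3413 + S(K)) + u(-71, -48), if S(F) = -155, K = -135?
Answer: 2051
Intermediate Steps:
u(d, c) = 17*d
(3413 + S(K)) + u(-71, -48) = (3413 - 155) + 17*(-71) = 3258 - 1207 = 2051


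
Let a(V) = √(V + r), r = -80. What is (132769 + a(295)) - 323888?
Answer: -191119 + √215 ≈ -1.9110e+5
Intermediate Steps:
a(V) = √(-80 + V) (a(V) = √(V - 80) = √(-80 + V))
(132769 + a(295)) - 323888 = (132769 + √(-80 + 295)) - 323888 = (132769 + √215) - 323888 = -191119 + √215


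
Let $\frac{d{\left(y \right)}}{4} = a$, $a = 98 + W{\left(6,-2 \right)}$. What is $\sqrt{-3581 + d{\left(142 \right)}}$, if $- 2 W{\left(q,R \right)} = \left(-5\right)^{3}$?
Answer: $i \sqrt{2939} \approx 54.213 i$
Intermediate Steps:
$W{\left(q,R \right)} = \frac{125}{2}$ ($W{\left(q,R \right)} = - \frac{\left(-5\right)^{3}}{2} = \left(- \frac{1}{2}\right) \left(-125\right) = \frac{125}{2}$)
$a = \frac{321}{2}$ ($a = 98 + \frac{125}{2} = \frac{321}{2} \approx 160.5$)
$d{\left(y \right)} = 642$ ($d{\left(y \right)} = 4 \cdot \frac{321}{2} = 642$)
$\sqrt{-3581 + d{\left(142 \right)}} = \sqrt{-3581 + 642} = \sqrt{-2939} = i \sqrt{2939}$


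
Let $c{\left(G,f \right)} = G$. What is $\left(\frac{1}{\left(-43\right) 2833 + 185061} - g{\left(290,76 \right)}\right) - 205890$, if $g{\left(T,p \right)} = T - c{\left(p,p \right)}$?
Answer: $- \frac{13034429167}{63242} \approx -2.061 \cdot 10^{5}$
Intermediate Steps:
$g{\left(T,p \right)} = T - p$
$\left(\frac{1}{\left(-43\right) 2833 + 185061} - g{\left(290,76 \right)}\right) - 205890 = \left(\frac{1}{\left(-43\right) 2833 + 185061} - \left(290 - 76\right)\right) - 205890 = \left(\frac{1}{-121819 + 185061} - \left(290 - 76\right)\right) - 205890 = \left(\frac{1}{63242} - 214\right) - 205890 = - \frac{13533787}{63242} - 205890 = - \frac{13034429167}{63242}$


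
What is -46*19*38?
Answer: -33212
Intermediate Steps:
-46*19*38 = -874*38 = -33212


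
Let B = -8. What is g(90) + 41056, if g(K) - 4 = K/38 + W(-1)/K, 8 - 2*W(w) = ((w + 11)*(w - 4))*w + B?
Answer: 70216327/1710 ≈ 41062.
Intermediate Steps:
W(w) = 8 - w*(-4 + w)*(11 + w)/2 (W(w) = 4 - (((w + 11)*(w - 4))*w - 8)/2 = 4 - (((11 + w)*(-4 + w))*w - 8)/2 = 4 - (((-4 + w)*(11 + w))*w - 8)/2 = 4 - (w*(-4 + w)*(11 + w) - 8)/2 = 4 - (-8 + w*(-4 + w)*(11 + w))/2 = 4 + (4 - w*(-4 + w)*(11 + w)/2) = 8 - w*(-4 + w)*(11 + w)/2)
g(K) = 4 - 17/K + K/38 (g(K) = 4 + (K/38 + (8 + 22*(-1) - 7/2*(-1)² - ½*(-1)³)/K) = 4 + (K*(1/38) + (8 - 22 - 7/2*1 - ½*(-1))/K) = 4 + (K/38 + (8 - 22 - 7/2 + ½)/K) = 4 + (K/38 - 17/K) = 4 + (-17/K + K/38) = 4 - 17/K + K/38)
g(90) + 41056 = (4 - 17/90 + (1/38)*90) + 41056 = (4 - 17*1/90 + 45/19) + 41056 = (4 - 17/90 + 45/19) + 41056 = 10567/1710 + 41056 = 70216327/1710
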